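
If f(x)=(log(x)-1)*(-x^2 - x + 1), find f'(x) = (-2*x^2*log(x) + x^2 - x*log(x) + 1)/x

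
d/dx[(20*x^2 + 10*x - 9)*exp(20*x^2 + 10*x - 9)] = 800*x^3*exp(20*x^2 + 10*x - 9) + 600*x^2*exp(20*x^2 + 10*x - 9) - 220*x*exp(20*x^2 + 10*x - 9) - 80*exp(20*x^2 + 10*x - 9)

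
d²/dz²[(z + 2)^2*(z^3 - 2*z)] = 20*z^3 + 48*z^2 + 12*z - 16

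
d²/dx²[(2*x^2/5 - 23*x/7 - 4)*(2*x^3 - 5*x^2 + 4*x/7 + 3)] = 16*x^3 - 720*x^2/7 + 1818*x/35 + 9468/245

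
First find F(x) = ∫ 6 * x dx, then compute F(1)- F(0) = 3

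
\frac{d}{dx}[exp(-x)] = -exp(-x)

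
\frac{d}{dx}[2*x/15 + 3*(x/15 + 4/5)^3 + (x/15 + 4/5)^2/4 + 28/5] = x^2/375 + 149*x/2250 + 68/125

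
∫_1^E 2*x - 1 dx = -E + exp(2)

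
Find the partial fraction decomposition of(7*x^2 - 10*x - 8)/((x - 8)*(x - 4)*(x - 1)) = -11/(21*(x - 1)) - 16/(3*(x - 4)) + 90/(7*(x - 8))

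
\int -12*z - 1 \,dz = -6*z^2 - z + C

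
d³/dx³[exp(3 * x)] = 27*exp(3*x)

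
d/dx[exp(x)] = exp(x)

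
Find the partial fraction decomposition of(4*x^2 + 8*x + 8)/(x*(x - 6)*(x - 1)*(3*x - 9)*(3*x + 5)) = 39/(3220*(3*x + 5)) + 1/(12*(x - 1)) - 17/(189*(x - 3)) + 20/(621*(x - 6)) - 4/(135*x)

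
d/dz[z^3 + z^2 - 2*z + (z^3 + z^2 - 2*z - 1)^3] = 9*z^8 + 24*z^7 - 21*z^6 - 84*z^5 + 84*z^3 + 24*z^2 - 16*z - 8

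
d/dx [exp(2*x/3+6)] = 2*exp(2*x/3 + 6)/3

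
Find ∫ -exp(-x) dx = exp(-x) + C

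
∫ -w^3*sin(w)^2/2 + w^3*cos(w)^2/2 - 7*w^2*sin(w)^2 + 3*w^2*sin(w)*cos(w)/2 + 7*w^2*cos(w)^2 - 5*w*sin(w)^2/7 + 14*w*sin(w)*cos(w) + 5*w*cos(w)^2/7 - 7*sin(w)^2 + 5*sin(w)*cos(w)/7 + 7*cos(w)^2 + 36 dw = 36*w + (7*w^3 + 98*w^2 + 10*w + 98)*sin(2*w)/28 + C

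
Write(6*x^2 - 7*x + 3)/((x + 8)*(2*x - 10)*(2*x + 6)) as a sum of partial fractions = 443/(260*(x + 8)) - 39/(80*(x + 3)) + 59/(208*(x - 5))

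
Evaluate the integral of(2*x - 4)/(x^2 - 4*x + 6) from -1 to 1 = -log(11) + log(3)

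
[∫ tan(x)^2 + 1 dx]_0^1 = tan(1)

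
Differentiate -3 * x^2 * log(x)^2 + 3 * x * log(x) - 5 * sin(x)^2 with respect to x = -6*x*log(x)^2 - 6*x*log(x) + 3*log(x) - 5*sin(2*x) + 3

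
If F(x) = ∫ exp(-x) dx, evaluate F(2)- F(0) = 1 - exp(-2)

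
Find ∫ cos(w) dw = sin(w) + C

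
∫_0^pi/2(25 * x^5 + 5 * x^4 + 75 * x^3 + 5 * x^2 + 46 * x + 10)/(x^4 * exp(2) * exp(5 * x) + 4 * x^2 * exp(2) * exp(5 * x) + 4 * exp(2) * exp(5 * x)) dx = (1 + pi^2/4)*(-5*pi/2 - 2)*exp(-5*pi/2 - 2)/(2 + pi^2/4) + exp(-2)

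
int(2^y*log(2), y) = 2^y + C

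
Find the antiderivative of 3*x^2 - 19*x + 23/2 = x^3 - 19*x^2/2 + 23*x/2 + C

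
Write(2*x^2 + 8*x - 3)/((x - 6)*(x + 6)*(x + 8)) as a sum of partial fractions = 61/(28*(x + 8)) - 7/(8*(x + 6)) + 39/(56*(x - 6))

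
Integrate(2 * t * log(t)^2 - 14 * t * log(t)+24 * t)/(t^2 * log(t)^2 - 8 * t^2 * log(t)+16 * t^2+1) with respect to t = log(t^2*(log(t) - 4)^2 + 1) + C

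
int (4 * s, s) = 2*s^2 + C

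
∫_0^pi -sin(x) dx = -2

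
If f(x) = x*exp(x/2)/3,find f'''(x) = x*exp(x/2)/24 + exp(x/2)/4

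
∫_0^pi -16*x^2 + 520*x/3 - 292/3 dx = 40 - 4*(-5 + pi/3)*(-5*pi - 2 + 4*pi^2)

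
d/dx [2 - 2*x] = -2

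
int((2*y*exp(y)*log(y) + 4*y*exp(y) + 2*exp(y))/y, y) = 2*(log(y) + 2)*exp(y) + C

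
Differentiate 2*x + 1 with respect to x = 2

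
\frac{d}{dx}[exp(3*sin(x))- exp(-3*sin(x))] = 3*(exp(3*sin(x)) + exp(-3*sin(x)))*cos(x)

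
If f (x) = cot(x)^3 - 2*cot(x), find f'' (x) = 12*cot(x)^5 + 14*cot(x)^3 + 2*cot(x)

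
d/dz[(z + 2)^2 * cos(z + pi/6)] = -z^2*sin(z + pi/6) - 4*z*sin(z + pi/6) + 2*z*cos(z + pi/6) - 4*sin(z + pi/6) + 4*cos(z + pi/6)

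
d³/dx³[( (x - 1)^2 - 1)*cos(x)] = x^2*sin(x) - 2*x*sin(x) - 6*x*cos(x) - 6*sin(x) + 6*cos(x)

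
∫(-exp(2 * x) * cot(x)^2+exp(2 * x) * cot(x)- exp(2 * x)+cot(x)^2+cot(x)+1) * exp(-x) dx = 2*cot(x)*sinh(x) + C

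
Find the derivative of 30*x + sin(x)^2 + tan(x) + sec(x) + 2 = sin(2*x) + tan(x)^2 + tan(x)*sec(x) + 31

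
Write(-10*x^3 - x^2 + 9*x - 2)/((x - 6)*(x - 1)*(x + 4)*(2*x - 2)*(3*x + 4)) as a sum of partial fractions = -321/(8624*(3*x + 4)) + 293/(2000*(x + 4)) + 149/(2450*(x - 1)) + 2/(175*(x - 1)^2) - 268/(1375*(x - 6))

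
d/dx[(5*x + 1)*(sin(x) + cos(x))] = -5*x*sin(x) + 5*x*cos(x) + 4*sin(x) + 6*cos(x)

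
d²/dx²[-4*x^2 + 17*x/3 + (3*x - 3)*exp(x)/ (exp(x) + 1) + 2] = (-3*x*exp(2*x) + 3*x*exp(x) - 8*exp(3*x) - 15*exp(2*x) - 21*exp(x) - 8)/(exp(3*x) + 3*exp(2*x) + 3*exp(x) + 1)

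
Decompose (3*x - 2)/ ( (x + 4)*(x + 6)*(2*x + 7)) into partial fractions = -10/(2*x + 7) - 2/(x + 6) + 7/(x + 4)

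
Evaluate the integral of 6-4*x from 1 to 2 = 0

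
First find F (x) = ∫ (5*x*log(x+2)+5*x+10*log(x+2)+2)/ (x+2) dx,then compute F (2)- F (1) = -7*log(3) + 24*log(2)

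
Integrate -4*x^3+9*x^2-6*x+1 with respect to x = -x^4 + 3*x^3 - 3*x^2 + x + C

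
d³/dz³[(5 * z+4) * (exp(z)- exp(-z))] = (5*z*exp(2*z) + 5*z + 19*exp(2*z) - 11)*exp(-z)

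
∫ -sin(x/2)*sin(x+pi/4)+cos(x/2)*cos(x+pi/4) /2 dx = sin(x/2)*cos(x + pi/4) + C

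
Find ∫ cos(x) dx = sin(x) + C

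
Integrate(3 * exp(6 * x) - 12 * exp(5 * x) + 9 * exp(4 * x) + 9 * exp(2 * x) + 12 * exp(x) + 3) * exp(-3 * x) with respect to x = ((exp(x) - 2)*exp(x) - 1)^3*exp(-3*x) + C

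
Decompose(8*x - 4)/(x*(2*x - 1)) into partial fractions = 4/x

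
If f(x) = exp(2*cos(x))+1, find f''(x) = 2*(-cos(x) - cos(2*x) + 1)*exp(2*cos(x))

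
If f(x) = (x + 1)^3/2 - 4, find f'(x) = 3*x^2/2 + 3*x + 3/2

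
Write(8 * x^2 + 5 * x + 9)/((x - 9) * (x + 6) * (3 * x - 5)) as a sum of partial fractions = -178/(253*(3*x - 5)) + 89/(115*(x + 6)) + 117/(55*(x - 9))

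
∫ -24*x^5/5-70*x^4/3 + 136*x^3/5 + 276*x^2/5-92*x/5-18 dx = -4*x^6/5 - 14*x^5/3 + 34*x^4/5 + 92*x^3/5 - 46*x^2/5 - 18*x + C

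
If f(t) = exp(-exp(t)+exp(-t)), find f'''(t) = (-exp(6*t) + 3*exp(5*t) - 4*exp(4*t) - 4*exp(2*t) - 3*exp(t) - 1)*exp(-3*t - exp(t) + exp(-t))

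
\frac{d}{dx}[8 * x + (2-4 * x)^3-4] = -192*x^2 + 192*x - 40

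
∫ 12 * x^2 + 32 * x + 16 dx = 4*x^3 + 16*x^2 + 16*x + C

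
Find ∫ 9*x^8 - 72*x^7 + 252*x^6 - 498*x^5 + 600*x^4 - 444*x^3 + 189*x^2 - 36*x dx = x^9 - 9*x^8 + 36*x^7 - 83*x^6 + 120*x^5 - 111*x^4 + 63*x^3 - 18*x^2 + C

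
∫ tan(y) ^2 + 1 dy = tan(y) + C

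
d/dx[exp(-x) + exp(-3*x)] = (-exp(2*x) - 3)*exp(-3*x)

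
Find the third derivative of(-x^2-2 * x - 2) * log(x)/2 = (-x^2 + x - 2)/x^3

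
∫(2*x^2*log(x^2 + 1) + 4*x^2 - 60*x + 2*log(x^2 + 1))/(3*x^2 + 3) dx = 2*(x - 15)*log(x^2 + 1)/3 + C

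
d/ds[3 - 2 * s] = -2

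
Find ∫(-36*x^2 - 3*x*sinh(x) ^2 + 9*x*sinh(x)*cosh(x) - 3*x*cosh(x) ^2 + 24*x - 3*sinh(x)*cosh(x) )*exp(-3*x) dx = 3*x*(8*x - sinh(2*x))*exp(-3*x)/2 + C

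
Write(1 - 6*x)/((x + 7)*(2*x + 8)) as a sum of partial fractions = -43/(6*(x + 7)) + 25/(6*(x + 4))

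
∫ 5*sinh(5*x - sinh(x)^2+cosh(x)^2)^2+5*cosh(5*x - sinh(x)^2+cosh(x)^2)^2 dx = sinh(10*x + 2)/2 + C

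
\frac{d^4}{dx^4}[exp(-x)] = exp(-x)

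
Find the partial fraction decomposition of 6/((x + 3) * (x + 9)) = -1/(x + 9) + 1/(x + 3)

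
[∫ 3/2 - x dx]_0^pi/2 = -pi^2/8 + 3*pi/4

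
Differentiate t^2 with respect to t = 2*t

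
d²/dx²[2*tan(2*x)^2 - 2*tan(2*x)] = 48*tan(2*x)^4 - 16*tan(2*x)^3 + 64*tan(2*x)^2 - 16*tan(2*x) + 16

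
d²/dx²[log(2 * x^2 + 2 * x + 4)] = (-2*x^2 - 2*x + 3)/(x^4 + 2*x^3 + 5*x^2 + 4*x + 4)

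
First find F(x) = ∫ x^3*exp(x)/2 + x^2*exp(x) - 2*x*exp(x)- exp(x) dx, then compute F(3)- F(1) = E + 6*exp(3)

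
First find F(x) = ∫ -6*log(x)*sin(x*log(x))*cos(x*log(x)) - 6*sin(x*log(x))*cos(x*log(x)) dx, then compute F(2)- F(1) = -3*sin(2*log(2))^2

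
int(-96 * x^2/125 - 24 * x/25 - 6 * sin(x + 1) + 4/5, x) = -32*x^3/125 - 12*x^2/25 + 4*x/5 + 6*cos(x + 1) + C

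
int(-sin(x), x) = cos(x) + C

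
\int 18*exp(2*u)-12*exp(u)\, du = (3*exp(u) - 2)^2 + C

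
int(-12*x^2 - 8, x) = -4*x^3 - 8*x + C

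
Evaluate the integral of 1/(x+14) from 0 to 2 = -log(7) + log(8)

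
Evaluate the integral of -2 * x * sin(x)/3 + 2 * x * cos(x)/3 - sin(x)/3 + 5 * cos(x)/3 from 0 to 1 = -1 + 5*cos(1)/3 + 5*sin(1)/3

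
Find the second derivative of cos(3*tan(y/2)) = -9*(-1 + cos(y/2)^(-2))^2*cos(3*tan(y/2))/4 - 3*sin(y/2)*sin(3*tan(y/2))/(2*cos(y/2)^3) + 9*cos(3*tan(y/2))/4 - 9*cos(3*tan(y/2))/(2*cos(y/2)^2)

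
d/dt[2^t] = 2^t*log(2)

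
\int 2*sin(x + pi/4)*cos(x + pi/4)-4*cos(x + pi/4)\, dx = (sin(x + pi/4) - 2)^2 + C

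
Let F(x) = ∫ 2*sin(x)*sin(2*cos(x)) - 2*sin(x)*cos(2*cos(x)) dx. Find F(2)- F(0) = sqrt(2)*(-sin(pi/4 + 2) + sin(2*cos(2) + pi/4))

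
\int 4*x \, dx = 2*x^2 + C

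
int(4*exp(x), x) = 4*exp(x) + C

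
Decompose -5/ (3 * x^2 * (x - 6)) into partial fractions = -5/(108*(x - 6)) + 5/(108*x) + 5/(18*x^2)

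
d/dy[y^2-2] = 2*y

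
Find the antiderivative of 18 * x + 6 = 9*x^2 + 6*x + C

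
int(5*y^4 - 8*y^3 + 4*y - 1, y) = y^5 - 2*y^4 + 2*y^2 - y + C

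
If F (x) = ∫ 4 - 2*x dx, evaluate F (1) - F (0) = 3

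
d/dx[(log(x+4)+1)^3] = (3*log(x + 4)^2 + 6*log(x + 4) + 3)/(x + 4)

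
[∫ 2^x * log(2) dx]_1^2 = 2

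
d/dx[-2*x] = -2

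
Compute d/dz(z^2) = 2*z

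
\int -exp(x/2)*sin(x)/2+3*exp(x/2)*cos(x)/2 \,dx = sqrt(2)*exp(x/2)*sin(x + pi/4) + C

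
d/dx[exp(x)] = exp(x)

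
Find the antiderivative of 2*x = x^2 + C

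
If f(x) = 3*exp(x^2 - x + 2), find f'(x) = 6*x*exp(x^2 - x + 2) - 3*exp(x^2 - x + 2)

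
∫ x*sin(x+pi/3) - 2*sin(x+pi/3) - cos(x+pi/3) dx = (2 - x)*cos(x + pi/3) + C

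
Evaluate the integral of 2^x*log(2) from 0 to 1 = 1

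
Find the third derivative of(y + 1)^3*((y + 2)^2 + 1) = 60*y^2 + 168*y + 120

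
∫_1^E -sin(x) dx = cos(E) - cos(1)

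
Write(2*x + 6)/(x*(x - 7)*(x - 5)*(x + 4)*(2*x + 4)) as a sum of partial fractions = -1/(792*(x + 4)) - 1/(252*(x + 2)) - 4/(315*(x - 5)) + 5/(693*(x - 7)) + 3/(280*x)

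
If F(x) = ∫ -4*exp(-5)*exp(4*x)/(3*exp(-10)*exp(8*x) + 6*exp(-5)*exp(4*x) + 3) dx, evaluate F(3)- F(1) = -E/(3*(1 + E)) + exp(-7)/(3*(exp(-7) + 1))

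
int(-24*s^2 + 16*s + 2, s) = -8*s^3 + 8*s^2 + 2*s + C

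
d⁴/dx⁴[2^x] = 2^x*log(2)^4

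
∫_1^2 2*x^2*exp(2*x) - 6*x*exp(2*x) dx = -2*exp(4) + exp(2)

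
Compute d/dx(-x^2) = -2*x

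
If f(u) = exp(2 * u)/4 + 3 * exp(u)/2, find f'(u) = exp(2*u)/2 + 3*exp(u)/2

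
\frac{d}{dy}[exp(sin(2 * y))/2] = exp(sin(2*y))*cos(2*y)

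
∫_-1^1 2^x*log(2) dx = 3/2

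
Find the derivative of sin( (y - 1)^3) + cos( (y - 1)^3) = -3*y^2*sin(y^3 - 3*y^2 + 3*y - 1) + 3*y^2*cos(y^3 - 3*y^2 + 3*y - 1) + 6*y*sin(y^3 - 3*y^2 + 3*y - 1) - 6*y*cos(y^3 - 3*y^2 + 3*y - 1) - 3*sin(y^3 - 3*y^2 + 3*y - 1) + 3*cos(y^3 - 3*y^2 + 3*y - 1)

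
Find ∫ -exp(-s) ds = exp(-s) + C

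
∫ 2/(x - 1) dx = 2*log(x - 1) + C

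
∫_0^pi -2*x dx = -pi^2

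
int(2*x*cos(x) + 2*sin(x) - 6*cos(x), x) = (2*x - 6)*sin(x) + C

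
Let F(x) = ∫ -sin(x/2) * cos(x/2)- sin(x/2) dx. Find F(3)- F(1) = -(cos(1/2) + 1)^2 + (cos(3/2) + 1)^2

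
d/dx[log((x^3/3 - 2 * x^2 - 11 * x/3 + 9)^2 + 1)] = (6*x^5 - 60*x^4 + 56*x^3 + 558*x^2 - 406*x - 594)/(x^6 - 12*x^5 + 14*x^4 + 186*x^3 - 203*x^2 - 594*x + 738)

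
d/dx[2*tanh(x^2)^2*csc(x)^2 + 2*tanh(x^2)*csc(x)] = -2*(2*x*tanh(x^2)^2 - 2*x - 4*x*sinh(x^2)/(sin(x)*cosh(x^2)^3) + cos(x)*tanh(x^2)/sin(x) + 2*cos(x)*tanh(x^2)^2/sin(x)^2)/sin(x)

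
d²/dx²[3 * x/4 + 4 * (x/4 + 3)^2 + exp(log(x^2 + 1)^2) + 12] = (x^4 + 32*x^2*exp(log(x^2 + 1)^2)*log(x^2 + 1)^2 - 8*x^2*exp(log(x^2 + 1)^2)*log(x^2 + 1) + 16*x^2*exp(log(x^2 + 1)^2) + 2*x^2 + 8*exp(log(x^2 + 1)^2)*log(x^2 + 1) + 1)/(2*x^4 + 4*x^2 + 2)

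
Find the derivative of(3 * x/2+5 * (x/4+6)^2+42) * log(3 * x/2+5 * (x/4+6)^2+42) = 5*x*log(5*x^2/16 + 33*x/2 + 222)/8 + 5*x/8 + 33*log(5*x^2/16 + 33*x/2 + 222)/2 + 33/2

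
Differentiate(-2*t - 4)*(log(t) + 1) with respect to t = (-2*t*log(t) - 4*t - 4)/t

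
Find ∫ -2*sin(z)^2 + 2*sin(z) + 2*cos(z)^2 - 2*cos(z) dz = (sqrt(2)*sin(z + pi/4) - 1)^2 + C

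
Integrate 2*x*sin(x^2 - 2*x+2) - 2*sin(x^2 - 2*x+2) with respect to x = -cos((x - 1)^2 + 1) + C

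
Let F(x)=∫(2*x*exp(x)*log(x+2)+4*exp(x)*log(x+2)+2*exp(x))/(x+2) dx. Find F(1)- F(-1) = 2*E*log(3)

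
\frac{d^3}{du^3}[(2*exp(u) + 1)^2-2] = 32*exp(2*u) + 4*exp(u)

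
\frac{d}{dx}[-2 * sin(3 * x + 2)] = -6*cos(3*x + 2)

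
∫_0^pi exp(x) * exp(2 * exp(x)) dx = -exp(2)/2 + exp(2*exp(pi))/2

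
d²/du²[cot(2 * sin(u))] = 2*(sin(u) + 4*cos(u)^2*cos(2*sin(u))/sin(2*sin(u)))/sin(2*sin(u))^2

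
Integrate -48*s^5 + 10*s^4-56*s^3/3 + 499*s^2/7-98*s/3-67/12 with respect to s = -8*s^6 + 2*s^5 - 14*s^4/3 + 499*s^3/21 - 49*s^2/3 - 67*s/12 + C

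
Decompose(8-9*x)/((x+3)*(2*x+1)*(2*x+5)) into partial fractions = -61/(4*(2*x + 5)) + 5/(4*(2*x + 1)) + 7/(x + 3)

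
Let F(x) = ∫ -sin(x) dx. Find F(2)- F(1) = -cos(1) + cos(2)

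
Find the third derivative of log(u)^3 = (6*log(u)^2 - 18*log(u) + 6)/u^3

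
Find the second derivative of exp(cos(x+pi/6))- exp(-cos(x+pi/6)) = (exp(2*cos(x + pi/6))*sin(x + pi/6)^2 - exp(2*cos(x + pi/6))*cos(x + pi/6) - sin(x + pi/6)^2 - cos(x + pi/6))*exp(-cos(x + pi/6))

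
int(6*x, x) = 3*x^2 + C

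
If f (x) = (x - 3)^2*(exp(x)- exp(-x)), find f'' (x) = (x^2*exp(2*x) - x^2 - 2*x*exp(2*x) + 10*x - exp(2*x) - 23)*exp(-x)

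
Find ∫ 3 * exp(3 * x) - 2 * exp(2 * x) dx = (exp(x) - 1)*exp(2*x) + C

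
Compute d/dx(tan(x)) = cos(x)^(-2)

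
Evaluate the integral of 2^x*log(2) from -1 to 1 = 3/2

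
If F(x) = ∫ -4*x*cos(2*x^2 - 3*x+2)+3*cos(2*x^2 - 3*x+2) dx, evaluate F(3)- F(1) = sin(1) - sin(11)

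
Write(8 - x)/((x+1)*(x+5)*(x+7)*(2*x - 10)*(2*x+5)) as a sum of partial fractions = 28/(675*(2*x + 5)) + 5/(864*(x + 7)) - 13/(800*(x + 5)) - 1/(96*(x + 1)) + 1/(7200*(x - 5))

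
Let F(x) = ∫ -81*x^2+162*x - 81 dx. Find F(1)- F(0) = -27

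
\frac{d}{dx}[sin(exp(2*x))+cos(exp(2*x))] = 2*sqrt(2)*exp(2*x)*cos(exp(2*x) + pi/4)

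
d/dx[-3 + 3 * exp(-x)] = -3*exp(-x)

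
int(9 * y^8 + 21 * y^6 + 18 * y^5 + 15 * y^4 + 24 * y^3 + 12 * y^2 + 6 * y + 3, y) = y^9 + 3*y^7 + 3*y^6 + 3*y^5 + 6*y^4 + 4*y^3 + 3*y^2 + 3*y + C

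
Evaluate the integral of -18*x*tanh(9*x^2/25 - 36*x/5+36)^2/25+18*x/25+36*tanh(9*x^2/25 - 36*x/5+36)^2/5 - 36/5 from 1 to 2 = -tanh(729/25) + tanh(576/25)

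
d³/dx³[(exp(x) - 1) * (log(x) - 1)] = (x^3*exp(x)*log(x) - x^3*exp(x) + 3*x^2*exp(x) - 3*x*exp(x) + 2*exp(x) - 2)/x^3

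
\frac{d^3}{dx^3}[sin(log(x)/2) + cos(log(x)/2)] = (-sin(log(x)/2) + 13*cos(log(x)/2))/(8*x^3)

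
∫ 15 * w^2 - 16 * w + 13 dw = 5*w^3 - 8*w^2 + 13*w + C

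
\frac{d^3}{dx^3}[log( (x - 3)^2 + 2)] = (4*x^3 - 36*x^2 + 84*x - 36)/(x^6 - 18*x^5 + 141*x^4 - 612*x^3 + 1551*x^2 - 2178*x + 1331)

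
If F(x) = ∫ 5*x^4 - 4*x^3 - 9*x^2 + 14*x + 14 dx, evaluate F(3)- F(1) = 168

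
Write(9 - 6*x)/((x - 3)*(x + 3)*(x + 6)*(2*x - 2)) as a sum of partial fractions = -5/(42*(x + 6)) + 3/(16*(x + 3)) - 3/(112*(x - 1)) - 1/(24*(x - 3))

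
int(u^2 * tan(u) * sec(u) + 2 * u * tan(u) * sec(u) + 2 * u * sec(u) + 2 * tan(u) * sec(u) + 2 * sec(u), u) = ((u + 1)^2 + 1)*sec(u) + C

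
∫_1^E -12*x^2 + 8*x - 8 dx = -4*exp(3) - 8*E + 8 + 4*exp(2)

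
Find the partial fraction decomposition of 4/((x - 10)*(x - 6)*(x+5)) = 4/(165*(x + 5)) - 1/(11*(x - 6)) + 1/(15*(x - 10))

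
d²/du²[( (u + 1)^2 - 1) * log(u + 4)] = (2*u^2*log(u + 4) + 3*u^2 + 16*u*log(u + 4) + 18*u + 32*log(u + 4) + 16)/(u^2 + 8*u + 16)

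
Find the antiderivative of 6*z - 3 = 3*z^2 - 3*z + C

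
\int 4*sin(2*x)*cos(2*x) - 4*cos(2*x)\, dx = (sin(2*x) - 1)^2 + C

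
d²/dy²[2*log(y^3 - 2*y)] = (-6*y^4 - 8)/(y^6 - 4*y^4 + 4*y^2)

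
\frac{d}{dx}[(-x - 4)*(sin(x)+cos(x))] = x*sin(x) - x*cos(x) + 3*sin(x) - 5*cos(x)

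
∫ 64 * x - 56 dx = 32*x^2 - 56*x + C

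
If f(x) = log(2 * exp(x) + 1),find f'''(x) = (-4*exp(2*x) + 2*exp(x))/(8*exp(3*x) + 12*exp(2*x) + 6*exp(x) + 1)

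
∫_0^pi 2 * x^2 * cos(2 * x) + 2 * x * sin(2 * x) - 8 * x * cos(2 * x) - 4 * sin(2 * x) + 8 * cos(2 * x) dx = 0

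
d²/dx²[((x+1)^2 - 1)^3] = 30*x^4 + 120*x^3 + 144*x^2 + 48*x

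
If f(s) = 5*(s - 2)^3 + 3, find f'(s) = 15*s^2 - 60*s + 60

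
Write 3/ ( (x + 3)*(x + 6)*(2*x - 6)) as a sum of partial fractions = 1/(18*(x + 6)) - 1/(12*(x + 3)) + 1/(36*(x - 3))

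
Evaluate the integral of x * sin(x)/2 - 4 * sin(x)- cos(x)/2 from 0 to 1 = -4 + 7*cos(1)/2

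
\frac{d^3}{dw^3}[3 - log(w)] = -2/w^3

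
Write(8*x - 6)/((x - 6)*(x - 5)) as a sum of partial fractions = -34/(x - 5) + 42/(x - 6)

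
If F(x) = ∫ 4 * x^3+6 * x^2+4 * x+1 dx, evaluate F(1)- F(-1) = 6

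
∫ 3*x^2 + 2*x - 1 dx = x^3 + x^2 - x + C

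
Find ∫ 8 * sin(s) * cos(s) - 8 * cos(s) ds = 4*(sin(s) - 1)^2 + C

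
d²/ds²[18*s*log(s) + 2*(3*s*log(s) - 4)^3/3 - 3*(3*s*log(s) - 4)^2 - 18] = (108*s^2*log(s)^3 + 270*s^2*log(s)^2 + 108*s^2*log(s) - 198*s*log(s)^2 - 594*s*log(s) - 198*s + 186)/s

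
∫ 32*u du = 16*u^2 + C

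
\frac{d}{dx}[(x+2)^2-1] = 2*x + 4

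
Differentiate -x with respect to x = -1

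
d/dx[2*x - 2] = 2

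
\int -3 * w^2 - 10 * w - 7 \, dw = -w^3 - 5*w^2 - 7*w + C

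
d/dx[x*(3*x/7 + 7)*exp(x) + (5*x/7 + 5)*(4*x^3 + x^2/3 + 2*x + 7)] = 80*x^3/7 + 3*x^2*exp(x)/7 + 425*x^2/7 + 55*x*exp(x)/7 + 130*x/21 + 7*exp(x) + 15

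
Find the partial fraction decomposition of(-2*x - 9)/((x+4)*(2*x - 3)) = -24/(11*(2*x - 3)) + 1/(11*(x + 4))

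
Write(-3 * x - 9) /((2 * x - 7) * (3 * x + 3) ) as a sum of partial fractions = -13/(9*(2*x - 7)) + 2/(9*(x + 1))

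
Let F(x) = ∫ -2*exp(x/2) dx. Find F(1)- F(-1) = -4*exp(1/2) + 4*exp(-1/2)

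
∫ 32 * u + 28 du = 16*u^2 + 28*u + C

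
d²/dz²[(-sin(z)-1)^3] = 3*(sin(z) + 1)^2*(3*sin(z) - 2)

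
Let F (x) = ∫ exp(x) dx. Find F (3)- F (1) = -E + exp(3)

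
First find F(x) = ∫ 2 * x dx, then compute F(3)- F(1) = 8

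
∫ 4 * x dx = 2*x^2 + C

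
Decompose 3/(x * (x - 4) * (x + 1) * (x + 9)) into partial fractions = -1/(312*(x + 9)) + 3/(40*(x + 1)) + 3/(260*(x - 4)) - 1/(12*x)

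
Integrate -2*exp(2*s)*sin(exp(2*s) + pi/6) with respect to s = cos(exp(2*s) + pi/6) + C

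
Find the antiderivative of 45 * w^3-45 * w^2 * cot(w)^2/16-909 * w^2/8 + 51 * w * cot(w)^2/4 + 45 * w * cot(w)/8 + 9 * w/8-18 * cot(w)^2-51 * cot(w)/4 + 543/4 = (9*w/4 + 5*(3*w - 8)^2/16 - 2)*(4*w^2 + 5*w + cot(w) - 5) + C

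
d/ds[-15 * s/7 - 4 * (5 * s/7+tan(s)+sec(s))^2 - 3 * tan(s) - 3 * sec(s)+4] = -40*s*tan(s)^2/7 - 40*s*tan(s)*sec(s)/7 - 480*s/49 - 8*tan(s)^3 - 16*tan(s)^2*sec(s) - 3*tan(s)^2 - 8*tan(s)*sec(s)^2 - 3*tan(s)*sec(s) - 96*tan(s)/7 - 96*sec(s)/7 - 36/7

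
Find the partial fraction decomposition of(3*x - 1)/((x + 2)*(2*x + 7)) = 23/(3*(2*x + 7)) - 7/(3*(x + 2))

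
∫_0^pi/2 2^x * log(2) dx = -1 + 2^(pi/2)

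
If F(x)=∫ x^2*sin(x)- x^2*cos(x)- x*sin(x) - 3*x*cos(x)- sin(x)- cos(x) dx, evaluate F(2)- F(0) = -6*sin(2) - 6*cos(2)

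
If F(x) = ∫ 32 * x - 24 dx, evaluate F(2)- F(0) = 16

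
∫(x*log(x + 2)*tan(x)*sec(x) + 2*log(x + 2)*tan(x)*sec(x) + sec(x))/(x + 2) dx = log(x + 2)*sec(x) + C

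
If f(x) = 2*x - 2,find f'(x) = 2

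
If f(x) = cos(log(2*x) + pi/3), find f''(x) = sqrt(2)*sin(log(x) + pi/12 + log(2))/x^2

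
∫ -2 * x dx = -x^2 + C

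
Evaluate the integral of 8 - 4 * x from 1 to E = -6 - 2*E*(-4 + E)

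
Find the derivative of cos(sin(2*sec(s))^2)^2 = -8*sin(sin(2*sec(s))^2)*sin(2*sec(s))*cos(sin(2*sec(s))^2)*cos(2*sec(s))*tan(s)*sec(s)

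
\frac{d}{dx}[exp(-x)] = -exp(-x)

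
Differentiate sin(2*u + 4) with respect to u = 2*cos(2*u + 4)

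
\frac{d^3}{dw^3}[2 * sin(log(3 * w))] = 2*(3*sin(log(w) + log(3)) + cos(log(w) + log(3)))/w^3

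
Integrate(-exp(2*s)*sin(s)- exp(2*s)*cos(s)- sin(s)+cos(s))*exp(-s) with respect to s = -2*sin(s)*sinh(s) + C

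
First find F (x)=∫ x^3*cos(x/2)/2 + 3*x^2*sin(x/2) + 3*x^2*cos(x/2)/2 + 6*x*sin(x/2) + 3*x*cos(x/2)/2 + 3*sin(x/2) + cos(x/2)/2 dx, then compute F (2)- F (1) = -8*sin(1/2) + 27*sin(1)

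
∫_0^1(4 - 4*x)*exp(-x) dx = 4*exp(-1)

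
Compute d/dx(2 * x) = 2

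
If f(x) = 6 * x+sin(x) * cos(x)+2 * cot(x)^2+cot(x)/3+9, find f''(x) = -2*sin(2*x) + 12*cot(x)^4 + 2*cot(x)^3/3 + 16*cot(x)^2 + 2*cot(x)/3 + 4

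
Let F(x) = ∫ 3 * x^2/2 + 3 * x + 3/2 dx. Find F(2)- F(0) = 13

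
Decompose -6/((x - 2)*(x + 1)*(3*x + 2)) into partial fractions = 27/(4*(3*x + 2)) - 2/(x + 1) - 1/(4*(x - 2))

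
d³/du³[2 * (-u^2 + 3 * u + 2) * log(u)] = (-4*u^2 - 6*u + 8)/u^3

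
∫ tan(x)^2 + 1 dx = tan(x) + C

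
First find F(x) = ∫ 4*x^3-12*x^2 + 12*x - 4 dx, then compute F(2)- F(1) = 1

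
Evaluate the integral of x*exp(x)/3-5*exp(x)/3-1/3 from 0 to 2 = 4/3 - 4*exp(2)/3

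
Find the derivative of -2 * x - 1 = -2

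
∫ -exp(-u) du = exp(-u) + C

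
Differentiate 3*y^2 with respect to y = 6*y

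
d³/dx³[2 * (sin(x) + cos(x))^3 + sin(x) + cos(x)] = -sqrt(2)*(27*sin(3*x + pi/4) + 4*cos(x + pi/4))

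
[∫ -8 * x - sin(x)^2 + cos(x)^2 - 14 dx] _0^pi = -14*pi - 4*pi^2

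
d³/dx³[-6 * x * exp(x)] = -6*x*exp(x) - 18*exp(x)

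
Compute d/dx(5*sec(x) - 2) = 5*tan(x)*sec(x)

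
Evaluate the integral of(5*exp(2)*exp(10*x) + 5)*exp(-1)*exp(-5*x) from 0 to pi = -E - exp(-5*pi - 1) + exp(-1) + exp(1 + 5*pi)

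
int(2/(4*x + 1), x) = log(4*x + 1)/2 + C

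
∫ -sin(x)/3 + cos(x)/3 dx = sqrt(2)*sin(x + pi/4)/3 + C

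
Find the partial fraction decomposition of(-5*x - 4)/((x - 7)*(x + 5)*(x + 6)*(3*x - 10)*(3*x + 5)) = 3/(1300*(3*x + 5)) + 93/(19250*(3*x - 10)) + 1/(182*(x + 6)) - 7/(1000*(x + 5)) - 1/(1144*(x - 7))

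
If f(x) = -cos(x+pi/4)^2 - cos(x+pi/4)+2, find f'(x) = sin(x + pi/4) + cos(2*x)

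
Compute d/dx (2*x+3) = 2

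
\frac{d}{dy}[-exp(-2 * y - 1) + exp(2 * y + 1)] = (2*exp(4*y + 2) + 2)*exp(-2*y - 1)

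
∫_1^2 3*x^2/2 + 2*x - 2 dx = 9/2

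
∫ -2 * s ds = -s^2 + C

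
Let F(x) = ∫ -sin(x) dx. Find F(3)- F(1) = cos(3) - cos(1)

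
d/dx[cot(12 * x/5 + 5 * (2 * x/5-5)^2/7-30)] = 8*(2 - x)/(35*sin((-4*x^2 + 16*x + 425)/35)^2)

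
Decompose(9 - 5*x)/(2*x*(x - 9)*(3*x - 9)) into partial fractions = 1/(18*(x - 3)) - 1/(9*(x - 9)) + 1/(18*x)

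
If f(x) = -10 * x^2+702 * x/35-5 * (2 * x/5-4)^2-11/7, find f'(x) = 1262/35 - 108*x/5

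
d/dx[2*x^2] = 4*x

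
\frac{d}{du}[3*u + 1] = 3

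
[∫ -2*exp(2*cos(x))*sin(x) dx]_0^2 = -exp(2) + exp(2*cos(2))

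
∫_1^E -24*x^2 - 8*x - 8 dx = -8*exp(3) - 4*exp(2) - 8*E + 20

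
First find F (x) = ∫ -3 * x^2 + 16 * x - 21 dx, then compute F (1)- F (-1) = -44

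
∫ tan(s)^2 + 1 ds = tan(s) + C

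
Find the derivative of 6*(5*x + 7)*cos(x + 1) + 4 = -30*x*sin(x + 1) - 42*sin(x + 1) + 30*cos(x + 1)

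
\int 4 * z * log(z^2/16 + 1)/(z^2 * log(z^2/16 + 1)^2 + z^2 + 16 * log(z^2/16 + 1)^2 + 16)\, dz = log(log(z^2/16 + 1)^2 + 1) + C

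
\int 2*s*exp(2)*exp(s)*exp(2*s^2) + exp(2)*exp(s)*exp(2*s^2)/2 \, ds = exp(2*s^2 + s + 2)/2 + C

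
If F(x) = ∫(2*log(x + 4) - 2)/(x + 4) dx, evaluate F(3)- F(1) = -(-1 + log(5))^2 + (-1 + log(7))^2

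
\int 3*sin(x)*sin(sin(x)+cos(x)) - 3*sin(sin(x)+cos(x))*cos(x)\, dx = 3*cos(sqrt(2)*sin(x + pi/4)) + C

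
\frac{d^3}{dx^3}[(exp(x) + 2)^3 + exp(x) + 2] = 27*exp(3*x) + 48*exp(2*x) + 13*exp(x)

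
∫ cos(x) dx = sin(x) + C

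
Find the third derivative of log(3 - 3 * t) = 2/(t^3 - 3*t^2 + 3*t - 1)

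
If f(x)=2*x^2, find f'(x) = 4*x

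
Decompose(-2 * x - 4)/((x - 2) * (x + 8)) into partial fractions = -6/(5*(x + 8)) - 4/(5*(x - 2))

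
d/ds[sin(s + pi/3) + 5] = cos(s + pi/3)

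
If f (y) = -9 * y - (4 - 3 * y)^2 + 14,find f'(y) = 15 - 18*y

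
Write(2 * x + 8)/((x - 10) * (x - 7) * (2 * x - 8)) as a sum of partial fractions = 4/(9*(x - 4)) - 11/(9*(x - 7)) + 7/(9*(x - 10))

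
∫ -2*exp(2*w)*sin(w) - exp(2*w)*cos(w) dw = -exp(2*w)*sin(w) + C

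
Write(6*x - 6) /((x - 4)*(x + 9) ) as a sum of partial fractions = 60/(13*(x + 9)) + 18/(13*(x - 4))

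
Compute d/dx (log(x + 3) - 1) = 1/(x + 3)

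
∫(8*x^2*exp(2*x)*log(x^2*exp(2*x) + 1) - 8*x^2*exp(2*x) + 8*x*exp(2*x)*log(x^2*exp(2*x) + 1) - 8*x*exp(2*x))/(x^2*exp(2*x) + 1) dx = 2*(log(x^2*exp(2*x) + 1) - 2)*log(x^2*exp(2*x) + 1) + C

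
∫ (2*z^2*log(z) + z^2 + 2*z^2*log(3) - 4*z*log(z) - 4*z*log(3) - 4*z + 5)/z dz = ((z - 2)^2 + 1)*log(3*z) + C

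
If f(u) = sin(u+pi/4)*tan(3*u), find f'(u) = 3*sin(u + pi/4)/cos(3*u)^2 + cos(u + pi/4)*tan(3*u)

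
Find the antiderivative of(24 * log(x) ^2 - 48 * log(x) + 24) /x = 8*(log(x) - 1)^3 + C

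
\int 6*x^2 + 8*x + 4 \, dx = 2*x^3 + 4*x^2 + 4*x + C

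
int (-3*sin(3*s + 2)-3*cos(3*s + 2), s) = sqrt(2)*cos(3*s + pi/4 + 2) + C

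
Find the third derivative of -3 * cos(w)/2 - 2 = -3*sin(w)/2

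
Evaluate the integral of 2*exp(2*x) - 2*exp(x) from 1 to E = -(-1 + E)^2 + (-1 + exp(E))^2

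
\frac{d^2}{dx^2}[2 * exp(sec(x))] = 2*(sin(x)^2/cos(x)^3 - 1 + 2/cos(x)^2)*exp(1/cos(x))/cos(x)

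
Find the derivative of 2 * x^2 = 4*x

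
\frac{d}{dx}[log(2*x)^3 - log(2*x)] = (3*log(x)^2 + 6*log(2)*log(x) - 1 + 3*log(2)^2)/x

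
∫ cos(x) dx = sin(x) + C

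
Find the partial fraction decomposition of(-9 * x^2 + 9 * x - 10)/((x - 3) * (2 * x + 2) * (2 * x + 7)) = -607/(130*(2*x + 7)) + 7/(10*(x + 1)) - 8/(13*(x - 3))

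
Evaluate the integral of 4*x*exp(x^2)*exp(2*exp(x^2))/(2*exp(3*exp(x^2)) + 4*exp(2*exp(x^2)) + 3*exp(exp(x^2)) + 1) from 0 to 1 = -log(exp(2)/(1 + E)^2 + 1) + log(exp(2*E)/(1 + exp(E))^2 + 1)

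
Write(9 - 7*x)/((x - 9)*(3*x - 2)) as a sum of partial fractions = -13/(25*(3*x - 2)) - 54/(25*(x - 9))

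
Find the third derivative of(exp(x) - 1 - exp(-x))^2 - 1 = (8*exp(4*x) - 2*exp(3*x) - 2*exp(x) - 8)*exp(-2*x)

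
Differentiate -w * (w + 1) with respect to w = -2*w - 1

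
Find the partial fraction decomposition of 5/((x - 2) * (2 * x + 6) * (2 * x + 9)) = 10/(39*(2*x + 9)) - 1/(6*(x + 3)) + 1/(26*(x - 2))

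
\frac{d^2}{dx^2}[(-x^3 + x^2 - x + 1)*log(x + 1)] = (-6*x^3*log(x + 1) - 5*x^3 - 10*x^2*log(x + 1) - 3*x^2 - 2*x*log(x + 1) + 3*x + 2*log(x + 1) - 3)/(x^2 + 2*x + 1)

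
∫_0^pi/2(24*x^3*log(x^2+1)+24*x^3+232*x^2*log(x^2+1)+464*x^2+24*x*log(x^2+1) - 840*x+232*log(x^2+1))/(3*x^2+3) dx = (-20 + 6*pi)*(pi/6 + 7)*log(1 + pi^2/4)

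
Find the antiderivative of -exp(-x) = exp(-x) + C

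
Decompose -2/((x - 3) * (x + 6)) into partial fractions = 2/(9*(x + 6)) - 2/(9*(x - 3))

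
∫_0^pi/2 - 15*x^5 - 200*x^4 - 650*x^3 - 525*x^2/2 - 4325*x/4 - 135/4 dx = -10*(pi/8 + pi^3/16 + 6 + pi^2)^2 - 15*pi^2 - 15*pi^3/16 - 15*pi/8 + 360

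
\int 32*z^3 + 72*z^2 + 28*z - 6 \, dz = 8*z^4 + 24*z^3 + 14*z^2 - 6*z + C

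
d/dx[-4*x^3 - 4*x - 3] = -12*x^2 - 4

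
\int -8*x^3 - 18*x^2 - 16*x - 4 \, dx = -2*x^4 - 6*x^3 - 8*x^2 - 4*x + C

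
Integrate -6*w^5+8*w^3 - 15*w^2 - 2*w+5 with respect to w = -w^6 + 2*w^4 - 5*w^3 - w^2 + 5*w + C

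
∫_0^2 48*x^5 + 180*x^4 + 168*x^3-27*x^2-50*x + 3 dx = 2170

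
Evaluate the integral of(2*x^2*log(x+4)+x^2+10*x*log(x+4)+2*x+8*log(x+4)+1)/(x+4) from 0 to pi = -log(4) + (1 + pi)^2*log(pi + 4)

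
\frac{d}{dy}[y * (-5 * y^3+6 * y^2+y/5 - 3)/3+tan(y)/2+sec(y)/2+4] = -20*y^3/3 + 6*y^2 + 2*y/15 + tan(y)^2/2 + tan(y)*sec(y)/2 - 1/2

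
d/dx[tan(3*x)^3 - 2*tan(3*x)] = 9*tan(3*x)^4 + 3*tan(3*x)^2 - 6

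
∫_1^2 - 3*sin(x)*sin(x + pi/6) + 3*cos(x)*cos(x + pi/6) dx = 3*sin(pi/6 + 4)/2 - 3*sin(pi/6 + 2)/2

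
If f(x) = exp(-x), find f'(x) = -exp(-x)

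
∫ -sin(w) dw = cos(w) + C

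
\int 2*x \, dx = x^2 + C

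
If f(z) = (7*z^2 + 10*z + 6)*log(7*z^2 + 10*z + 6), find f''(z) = (98*z^2*log(7*z^2 + 10*z + 6) + 294*z^2 + 140*z*log(7*z^2 + 10*z + 6) + 420*z + 84*log(7*z^2 + 10*z + 6) + 184)/(7*z^2 + 10*z + 6)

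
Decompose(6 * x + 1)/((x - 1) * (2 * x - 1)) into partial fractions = -8/(2*x - 1) + 7/(x - 1)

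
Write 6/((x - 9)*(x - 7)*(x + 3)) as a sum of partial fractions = 1/(20*(x + 3)) - 3/(10*(x - 7)) + 1/(4*(x - 9))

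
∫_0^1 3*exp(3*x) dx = -1 + exp(3)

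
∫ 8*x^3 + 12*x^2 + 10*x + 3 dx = 2*x^4 + 4*x^3 + 5*x^2 + 3*x + C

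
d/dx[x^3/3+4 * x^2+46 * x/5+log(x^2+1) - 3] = (5*x^4 + 40*x^3 + 51*x^2 + 50*x + 46)/(5*x^2 + 5)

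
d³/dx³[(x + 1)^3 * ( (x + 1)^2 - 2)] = 60*x^2 + 120*x + 48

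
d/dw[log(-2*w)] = 1/w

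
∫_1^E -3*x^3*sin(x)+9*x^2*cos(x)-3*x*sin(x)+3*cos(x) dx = 3*(E + exp(3))*cos(E) - 6*cos(1)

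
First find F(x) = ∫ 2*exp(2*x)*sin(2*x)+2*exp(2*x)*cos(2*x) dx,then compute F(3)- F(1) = exp(6)*sin(6) - exp(2)*sin(2)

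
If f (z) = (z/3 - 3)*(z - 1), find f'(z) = 2*z/3 - 10/3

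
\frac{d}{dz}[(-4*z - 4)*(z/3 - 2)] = 20/3 - 8*z/3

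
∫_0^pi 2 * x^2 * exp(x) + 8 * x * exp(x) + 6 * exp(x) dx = -2 + 2*(1 + pi)^2*exp(pi)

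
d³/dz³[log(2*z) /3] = 2/(3*z^3)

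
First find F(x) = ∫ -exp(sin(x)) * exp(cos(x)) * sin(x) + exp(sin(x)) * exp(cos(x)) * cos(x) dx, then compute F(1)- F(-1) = -exp(-sin(1) + cos(1)) + exp(cos(1) + sin(1))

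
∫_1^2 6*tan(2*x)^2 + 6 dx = 3*tan(4) - 3*tan(2)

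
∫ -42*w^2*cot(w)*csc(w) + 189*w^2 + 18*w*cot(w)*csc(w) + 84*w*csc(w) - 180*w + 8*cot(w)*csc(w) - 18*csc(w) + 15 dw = (3*w + 2*csc(w) - 3)*(21*w^2 - 9*w - 4) + C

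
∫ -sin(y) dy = cos(y) + C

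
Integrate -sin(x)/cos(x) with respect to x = log(6*cos(x)) + C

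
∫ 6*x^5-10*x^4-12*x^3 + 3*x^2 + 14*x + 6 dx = x^6 - 2*x^5 - 3*x^4 + x^3 + 7*x^2 + 6*x + C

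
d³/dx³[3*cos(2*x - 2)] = 24*sin(2*x - 2)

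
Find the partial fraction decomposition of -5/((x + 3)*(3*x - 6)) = 1/(3*(x + 3)) - 1/(3*(x - 2))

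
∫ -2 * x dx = -x^2 + C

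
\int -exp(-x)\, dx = exp(-x) + C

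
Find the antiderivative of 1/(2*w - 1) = log(1 - 2*w)/2 + C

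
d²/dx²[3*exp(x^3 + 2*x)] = 27*x^4*exp(x^3 + 2*x) + 36*x^2*exp(x^3 + 2*x) + 18*x*exp(x^3 + 2*x) + 12*exp(x^3 + 2*x)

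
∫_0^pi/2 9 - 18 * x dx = -3*pi*(-3 + 3*pi/2)/2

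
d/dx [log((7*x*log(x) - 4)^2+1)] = (98*x*log(x)^2 + 98*x*log(x) - 56*log(x) - 56)/(49*x^2*log(x)^2 - 56*x*log(x) + 17)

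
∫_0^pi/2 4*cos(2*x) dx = 0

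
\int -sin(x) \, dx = cos(x) + C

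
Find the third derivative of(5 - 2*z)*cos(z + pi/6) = -2*z*sin(z + pi/6) + 5*sin(z + pi/6) + 6*cos(z + pi/6)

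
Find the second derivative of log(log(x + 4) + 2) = (-log(x + 4) - 3)/(x^2*log(x + 4)^2 + 4*x^2*log(x + 4) + 4*x^2 + 8*x*log(x + 4)^2 + 32*x*log(x + 4) + 32*x + 16*log(x + 4)^2 + 64*log(x + 4) + 64)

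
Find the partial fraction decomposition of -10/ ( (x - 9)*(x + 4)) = 10/(13*(x + 4)) - 10/(13*(x - 9))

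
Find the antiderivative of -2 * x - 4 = -x^2 - 4*x + C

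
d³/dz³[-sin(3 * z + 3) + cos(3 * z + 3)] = 27*sqrt(2)*sin(3*z + pi/4 + 3)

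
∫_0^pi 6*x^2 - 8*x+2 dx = 2*pi*(-1 + pi)^2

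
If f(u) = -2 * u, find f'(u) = -2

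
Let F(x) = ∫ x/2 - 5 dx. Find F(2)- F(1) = -17/4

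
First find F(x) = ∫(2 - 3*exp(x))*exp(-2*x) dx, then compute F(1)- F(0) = -2 - exp(-2) + 3*exp(-1)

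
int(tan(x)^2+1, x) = tan(x) + C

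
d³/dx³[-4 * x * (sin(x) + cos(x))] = 4*sqrt(2)*(x*cos(x + pi/4) + 3*sin(x + pi/4))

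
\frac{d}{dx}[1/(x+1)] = -1/(x^2 + 2*x + 1)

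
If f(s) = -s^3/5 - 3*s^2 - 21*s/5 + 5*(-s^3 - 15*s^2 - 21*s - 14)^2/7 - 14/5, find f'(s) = 30*s^5/7 + 750*s^4/7 + 5340*s^3/7 + 7047*s^2/5 + 1224*s + 2079/5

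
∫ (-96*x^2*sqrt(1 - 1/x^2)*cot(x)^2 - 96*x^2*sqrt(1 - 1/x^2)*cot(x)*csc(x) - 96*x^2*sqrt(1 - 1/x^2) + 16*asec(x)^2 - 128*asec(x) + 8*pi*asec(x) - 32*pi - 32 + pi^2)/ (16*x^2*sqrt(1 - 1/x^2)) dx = (4*asec(x) + pi)^3/192 - (4*asec(x) + pi)^2/4 + 6*cot(x) - 2*asec(x) + 6*csc(x) + C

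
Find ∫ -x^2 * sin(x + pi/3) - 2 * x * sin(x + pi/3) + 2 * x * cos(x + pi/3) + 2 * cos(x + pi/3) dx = ((x + 1)^2 - 1)*cos(x + pi/3) + C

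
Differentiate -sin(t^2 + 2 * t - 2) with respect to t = -2*(t + 1)*cos(t^2 + 2*t - 2)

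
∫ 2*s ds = s^2 + C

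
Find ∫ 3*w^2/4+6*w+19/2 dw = w^3/4 + 3*w^2 + 19*w/2 + C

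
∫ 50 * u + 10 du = 25*u^2 + 10*u + C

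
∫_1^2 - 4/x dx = -4*log(2)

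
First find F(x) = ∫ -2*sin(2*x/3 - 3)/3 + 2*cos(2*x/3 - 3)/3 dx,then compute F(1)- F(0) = -sin(7/3) + cos(7/3) + sin(3) - cos(3)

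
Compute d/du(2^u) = 2^u*log(2)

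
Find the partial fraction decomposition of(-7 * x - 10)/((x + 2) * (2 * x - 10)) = -2/(7*(x + 2)) - 45/(14*(x - 5))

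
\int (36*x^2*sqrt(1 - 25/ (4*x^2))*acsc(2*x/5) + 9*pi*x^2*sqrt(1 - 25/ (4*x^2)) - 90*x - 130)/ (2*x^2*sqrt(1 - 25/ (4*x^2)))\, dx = (9*x + 13)*(4*acsc(2*x/5) + pi)/2 + C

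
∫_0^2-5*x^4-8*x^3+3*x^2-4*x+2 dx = -60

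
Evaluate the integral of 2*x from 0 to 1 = 1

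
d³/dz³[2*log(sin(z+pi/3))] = 4*cos(z + pi/3)/sin(z + pi/3)^3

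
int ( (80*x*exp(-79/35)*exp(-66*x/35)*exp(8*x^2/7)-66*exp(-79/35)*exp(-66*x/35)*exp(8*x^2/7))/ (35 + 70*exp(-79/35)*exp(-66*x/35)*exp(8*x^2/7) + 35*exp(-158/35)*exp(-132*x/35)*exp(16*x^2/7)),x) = exp(8*x^2/7)/(exp(8*x^2/7) + exp(66*x/35 + 79/35)) + C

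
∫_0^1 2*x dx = 1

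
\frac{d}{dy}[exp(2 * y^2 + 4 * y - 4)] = 4*y*exp(2*y^2 + 4*y - 4) + 4*exp(2*y^2 + 4*y - 4)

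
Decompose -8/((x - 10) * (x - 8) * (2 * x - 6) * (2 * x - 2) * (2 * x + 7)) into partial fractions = -32/(72657*(2*x + 7)) + 1/(567*(x - 1)) - 1/(455*(x - 3)) + 1/(805*(x - 8)) - 1/(1701*(x - 10))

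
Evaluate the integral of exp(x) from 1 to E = -E + exp(E)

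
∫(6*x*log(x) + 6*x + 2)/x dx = 2*(3*x + 1)*log(x) + C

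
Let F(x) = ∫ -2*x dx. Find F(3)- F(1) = -8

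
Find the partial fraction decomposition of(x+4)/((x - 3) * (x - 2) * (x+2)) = 1/(10*(x + 2)) - 3/(2*(x - 2)) + 7/(5*(x - 3))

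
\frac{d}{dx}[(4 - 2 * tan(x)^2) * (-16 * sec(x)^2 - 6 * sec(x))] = 128*tan(x)^3*sec(x)^2 + 36*tan(x)^3*sec(x) - 64*tan(x)*sec(x)^2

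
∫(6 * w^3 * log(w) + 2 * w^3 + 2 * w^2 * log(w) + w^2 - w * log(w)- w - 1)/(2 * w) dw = (2*w^3 + w^2 - w - 1)*log(w)/2 + C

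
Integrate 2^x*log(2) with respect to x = 2^x + C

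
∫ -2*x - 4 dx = -x^2 - 4*x + C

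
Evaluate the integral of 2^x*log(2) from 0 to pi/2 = -1 + 2^(pi/2)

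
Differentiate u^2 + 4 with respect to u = 2*u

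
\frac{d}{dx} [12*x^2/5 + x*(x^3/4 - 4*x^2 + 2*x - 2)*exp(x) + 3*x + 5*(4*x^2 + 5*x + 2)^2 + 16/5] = x^4*exp(x)/4 - 3*x^3*exp(x) + 320*x^3 - 10*x^2*exp(x) + 600*x^2 + 2*x*exp(x) + 2074*x/5 - 2*exp(x) + 103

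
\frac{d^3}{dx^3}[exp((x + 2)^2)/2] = 4*x^3*exp(x^2 + 4*x + 4) + 24*x^2*exp(x^2 + 4*x + 4) + 54*x*exp(x^2 + 4*x + 4) + 44*exp(x^2 + 4*x + 4)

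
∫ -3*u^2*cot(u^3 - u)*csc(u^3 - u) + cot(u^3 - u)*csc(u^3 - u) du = csc(u^3 - u) + C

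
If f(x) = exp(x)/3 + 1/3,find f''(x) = exp(x)/3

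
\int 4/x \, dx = 4*log(3*x) + C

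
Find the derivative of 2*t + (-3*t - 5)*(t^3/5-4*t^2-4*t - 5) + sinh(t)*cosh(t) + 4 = -12*t^3/5 + 33*t^2 + 64*t + cosh(2*t) + 37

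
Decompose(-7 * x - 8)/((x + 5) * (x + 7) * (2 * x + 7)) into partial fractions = 22/(7*(2*x + 7)) + 41/(14*(x + 7)) - 9/(2*(x + 5))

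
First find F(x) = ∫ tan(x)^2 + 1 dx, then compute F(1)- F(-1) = 2*tan(1)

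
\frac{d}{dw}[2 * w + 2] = 2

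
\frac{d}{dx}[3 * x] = 3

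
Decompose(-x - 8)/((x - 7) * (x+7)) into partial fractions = 1/(14*(x + 7)) - 15/(14*(x - 7))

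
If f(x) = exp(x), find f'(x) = exp(x)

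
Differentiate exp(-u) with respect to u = -exp(-u)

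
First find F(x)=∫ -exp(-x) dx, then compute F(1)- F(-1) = -E + exp(-1)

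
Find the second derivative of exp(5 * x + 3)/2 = 25*exp(5*x + 3)/2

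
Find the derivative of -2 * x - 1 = -2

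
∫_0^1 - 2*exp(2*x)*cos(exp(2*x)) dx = -sin(exp(2)) + sin(1)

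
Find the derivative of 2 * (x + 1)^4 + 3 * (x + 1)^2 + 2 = 8*x^3 + 24*x^2 + 30*x + 14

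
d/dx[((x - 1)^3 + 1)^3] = 9*x^8 - 72*x^7 + 252*x^6 - 486*x^5 + 540*x^4 - 324*x^3 + 81*x^2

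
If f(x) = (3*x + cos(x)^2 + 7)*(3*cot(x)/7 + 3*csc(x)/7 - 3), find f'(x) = -9*x*cot(x)^2/7 - 9*x*cot(x)*csc(x)/7 - 9*x/7 + 3*sin(2*x) - 3*cos(x)^2*cot(x)^2/7 - 9*cos(x)^2/7 - 6*cos(x)/7 - 3*cot(x)^2 - 3*cot(x)*csc(x) + 9*cot(x)/7 + 9*csc(x)/7 - 12 - 3*cos(x)^3/(7*sin(x)^2)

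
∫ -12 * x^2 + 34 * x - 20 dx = -4*x^3 + 17*x^2 - 20*x + C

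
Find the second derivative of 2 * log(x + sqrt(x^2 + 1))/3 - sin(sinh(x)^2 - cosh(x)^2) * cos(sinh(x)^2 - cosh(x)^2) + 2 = (-4*x^3 - 4*x^2*sqrt(x^2 + 1) - 2*x)/(6*x^5 + 6*x^4*sqrt(x^2 + 1) + 12*x^3 + 9*x^2*sqrt(x^2 + 1) + 6*x + 3*sqrt(x^2 + 1))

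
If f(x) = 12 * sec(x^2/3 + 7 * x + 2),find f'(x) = 8*x*tan(x^2/3 + 7*x + 2)*sec(x^2/3 + 7*x + 2) + 84*tan(x^2/3 + 7*x + 2)*sec(x^2/3 + 7*x + 2)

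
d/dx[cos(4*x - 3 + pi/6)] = -4*sin(4*x - 3 + pi/6)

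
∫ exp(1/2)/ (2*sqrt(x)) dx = sqrt(x)*exp(1/2) + C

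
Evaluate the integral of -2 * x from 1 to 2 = -3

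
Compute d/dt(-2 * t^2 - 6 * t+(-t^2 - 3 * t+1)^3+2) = -6*t^5 - 45*t^4 - 96*t^3 - 27*t^2 + 44*t - 15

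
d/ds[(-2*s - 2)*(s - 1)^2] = -6*s^2 + 4*s + 2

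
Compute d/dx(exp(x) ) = exp(x)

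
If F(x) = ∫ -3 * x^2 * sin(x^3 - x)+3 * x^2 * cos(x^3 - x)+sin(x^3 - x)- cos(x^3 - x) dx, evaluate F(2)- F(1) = -1 + sin(6) + cos(6)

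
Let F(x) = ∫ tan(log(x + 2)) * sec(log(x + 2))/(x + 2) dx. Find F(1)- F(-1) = -1 + sec(log(3))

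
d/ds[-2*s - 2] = -2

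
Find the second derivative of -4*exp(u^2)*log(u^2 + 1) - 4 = (-16*u^6*exp(u^2)*log(u^2 + 1) - 40*u^4*exp(u^2)*log(u^2 + 1) - 32*u^4*exp(u^2) - 32*u^2*exp(u^2)*log(u^2 + 1) - 24*u^2*exp(u^2) - 8*exp(u^2)*log(u^2 + 1) - 8*exp(u^2))/(u^4 + 2*u^2 + 1)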